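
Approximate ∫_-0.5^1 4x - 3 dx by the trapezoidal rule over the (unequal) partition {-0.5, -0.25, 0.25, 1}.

Subinterval widths: 0.25, 0.5, 0.75.
f(-0.5) = -5, f(-0.25) = -4, f(0.25) = -2, f(1) = 1.
On each subinterval the trapezoid contributes (Δx_i/2)·[f(x_{i-1}) + f(x_i)].
Sum = -3.

-3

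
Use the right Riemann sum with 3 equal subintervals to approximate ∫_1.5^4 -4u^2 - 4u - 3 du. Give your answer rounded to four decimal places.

Δu = (4 − 1.5)/3 = 5/6.
Right endpoints: 7/3, 19/6, 4.
f(7/3) = -307/9, f(19/6) = -502/9, f(4) = -83.
Sum = Δu · [f(7/3) + f(19/6) + f(4)].
Sum ≈ -144.0741.

-144.0741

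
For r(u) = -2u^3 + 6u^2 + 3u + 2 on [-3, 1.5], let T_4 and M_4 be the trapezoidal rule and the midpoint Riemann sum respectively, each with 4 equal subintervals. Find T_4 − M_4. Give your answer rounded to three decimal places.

T_4 ≈ 107.56055.
M_4 ≈ 92.61035.
T_4 − M_4 ≈ 14.950.

14.950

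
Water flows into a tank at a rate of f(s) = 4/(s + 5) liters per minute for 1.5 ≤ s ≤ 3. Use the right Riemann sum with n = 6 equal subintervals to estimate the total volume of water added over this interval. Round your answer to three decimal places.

Δs = (3 − 1.5)/6 = 0.25.
Right endpoints: 1.75, 2, 2.25, 2.5, 2.75, 3.
f(1.75) = 16/27, f(2) = 4/7, f(2.25) = 16/29, f(2.5) = 8/15, f(2.75) = 16/31, f(3) = 0.5.
Sum = Δs · [f(1.75) + f(2) + f(2.25) + ...].
Sum ≈ 0.816.

0.816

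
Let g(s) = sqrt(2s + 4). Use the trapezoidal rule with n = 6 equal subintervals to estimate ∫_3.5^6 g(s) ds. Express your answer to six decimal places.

Δs = (6 − 3.5)/6 = 5/12.
g(3.5) ≈ 3.316625, g(47/12) ≈ 3.439961, g(13/3) ≈ 3.559026, g(4.75) ≈ 3.674235, g(31/6) ≈ 3.785939, g(67/12) ≈ 3.894440, g(6) ≈ 4.000000.
T_6 = (Δs/2)·[g(s_0) + 2g(s_1) + ... + 2g(s_{5}) + g(s_6)].
Sum ≈ 9.171631.

9.171631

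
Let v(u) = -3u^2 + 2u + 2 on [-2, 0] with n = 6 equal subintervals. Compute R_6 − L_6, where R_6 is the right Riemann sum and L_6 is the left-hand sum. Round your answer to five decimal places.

R_6 ≈ -5.4444444.
L_6 ≈ -10.7777778.
R_6 − L_6 ≈ 5.33333.

5.33333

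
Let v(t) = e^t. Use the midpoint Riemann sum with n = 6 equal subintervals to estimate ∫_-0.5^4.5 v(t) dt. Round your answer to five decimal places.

Δt = (4.5 − (-0.5))/6 = 5/6.
Midpoints: -1/12, 0.75, 19/12, 29/12, 3.25, 49/12.
v(-1/12) ≈ 0.92004, v(0.75) ≈ 2.11700, v(19/12) ≈ 4.87117, v(29/12) ≈ 11.20844, v(3.25) ≈ 25.79034, v(49/12) ≈ 59.34295.
Sum = Δt · [v(-1/12) + v(0.75) + v(19/12) + ...].
Sum ≈ 86.87495.

86.87495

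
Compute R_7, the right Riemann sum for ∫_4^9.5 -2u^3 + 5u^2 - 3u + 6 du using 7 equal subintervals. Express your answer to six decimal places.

Δu = (9.5 − 4)/7 = 11/14.
Right endpoints: 67/14, 39/7, 89/14, 50/7, 111/14, 61/7, 9.5.
f(67/14) = -77557/686, f(39/7) = -69078/343, f(89/14) = -111417/343, f(50/7) = -167792/343, f(111/14) = -480399/686, f(61/7) = -330636/343, f(9.5) = -1286.
Sum = Δu · [f(67/14) + f(39/7) + f(89/14) + ...].
Sum ≈ -3204.704082.

-3204.704082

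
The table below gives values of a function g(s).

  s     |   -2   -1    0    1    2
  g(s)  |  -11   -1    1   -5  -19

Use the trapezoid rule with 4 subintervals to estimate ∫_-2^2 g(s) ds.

-20

Δs = 1.
T_4 = (1/2)·[(-11) + 2·(-1) + 2·1 + 2·(-5) + (-19)] = -20.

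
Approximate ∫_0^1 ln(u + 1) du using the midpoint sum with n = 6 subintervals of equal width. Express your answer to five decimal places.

Δu = (1 − 0)/6 = 1/6.
Midpoints: 1/12, 0.25, 5/12, 7/12, 0.75, 11/12.
f(1/12) ≈ 0.08004, f(0.25) ≈ 0.22314, f(5/12) ≈ 0.34831, f(7/12) ≈ 0.45953, f(0.75) ≈ 0.55962, f(11/12) ≈ 0.65059.
Sum = Δu · [f(1/12) + f(0.25) + f(5/12) + ...].
Sum ≈ 0.38687.

0.38687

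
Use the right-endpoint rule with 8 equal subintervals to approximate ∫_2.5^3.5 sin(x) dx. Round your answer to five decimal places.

Δx = (3.5 − 2.5)/8 = 0.125.
Right endpoints: 2.625, 2.75, 2.875, 3, 3.125, 3.25, 3.375, 3.5.
f(2.625) ≈ 0.49392, f(2.75) ≈ 0.38166, f(2.875) ≈ 0.26345, f(3) ≈ 0.14112, f(3.125) ≈ 0.01659, f(3.25) ≈ -0.10820, f(3.375) ≈ -0.23129, f(3.5) ≈ -0.35078.
Sum = Δx · [f(2.625) + f(2.75) + f(2.875) + ...].
Sum ≈ 0.07581.

0.07581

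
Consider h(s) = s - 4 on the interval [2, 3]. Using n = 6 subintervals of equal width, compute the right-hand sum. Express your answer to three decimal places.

-1.417

Δs = (3 − 2)/6 = 1/6.
Right endpoints: 13/6, 7/3, 2.5, 8/3, 17/6, 3.
h(13/6) = -11/6, h(7/3) = -5/3, h(2.5) = -1.5, h(8/3) = -4/3, h(17/6) = -7/6, h(3) = -1.
Sum = Δs · [h(13/6) + h(7/3) + h(2.5) + ...].
Sum ≈ -1.417.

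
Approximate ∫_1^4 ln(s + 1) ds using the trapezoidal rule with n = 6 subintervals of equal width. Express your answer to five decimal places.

3.65467

Δs = (4 − 1)/6 = 0.5.
f(1) ≈ 0.69315, f(1.5) ≈ 0.91629, f(2) ≈ 1.09861, f(2.5) ≈ 1.25276, f(3) ≈ 1.38629, f(3.5) ≈ 1.50408, f(4) ≈ 1.60944.
T_6 = (Δs/2)·[f(s_0) + 2f(s_1) + ... + 2f(s_{5}) + f(s_6)].
Sum ≈ 3.65467.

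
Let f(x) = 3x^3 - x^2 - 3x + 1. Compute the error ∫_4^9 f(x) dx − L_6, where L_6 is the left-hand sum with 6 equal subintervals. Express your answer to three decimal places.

Exact integral: ∫_4^9 f(x) dx ≈ 4414.58333.
L_6 ≈ 3649.94213.
Error ≈ 4414.58333 − 3649.94213 ≈ 764.641.

764.641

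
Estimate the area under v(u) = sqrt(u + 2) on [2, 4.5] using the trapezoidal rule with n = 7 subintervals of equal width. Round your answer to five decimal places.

Δu = (4.5 − 2)/7 = 5/14.
v(2) ≈ 2.00000, v(33/14) ≈ 2.08738, v(19/7) ≈ 2.17124, v(43/14) ≈ 2.25198, v(24/7) ≈ 2.32993, v(53/14) ≈ 2.40535, v(29/7) ≈ 2.47848, v(4.5) ≈ 2.54951.
T_7 = (Δu/2)·[v(u_0) + 2v(u_1) + ... + 2v(u_{6}) + v(u_7)].
Sum ≈ 5.71397.

5.71397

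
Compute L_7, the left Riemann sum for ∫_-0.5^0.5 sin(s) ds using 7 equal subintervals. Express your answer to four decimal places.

Δs = (0.5 − (-0.5))/7 = 1/7.
Left endpoints: -0.5, -5/14, -3/14, -1/14, 1/14, 3/14, 5/14.
f(-0.5) ≈ -0.4794, f(-5/14) ≈ -0.3496, f(-3/14) ≈ -0.2126, f(-1/14) ≈ -0.0714, f(1/14) ≈ 0.0714, f(3/14) ≈ 0.2126, f(5/14) ≈ 0.3496.
Sum = Δs · [f(-0.5) + f(-5/14) + f(-3/14) + ...].
Sum ≈ -0.0685.

-0.0685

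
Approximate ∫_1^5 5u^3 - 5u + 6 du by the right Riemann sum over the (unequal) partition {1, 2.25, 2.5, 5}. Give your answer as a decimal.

1597.53515625

Subinterval widths: 1.25, 0.25, 2.5.
Right endpoints: 2.25, 2.5, 5.
f(2.25) = 51.703125, f(2.5) = 71.625, f(5) = 606.
Sum = Σ Δu_i · f(u_i).
Sum = 1597.53515625.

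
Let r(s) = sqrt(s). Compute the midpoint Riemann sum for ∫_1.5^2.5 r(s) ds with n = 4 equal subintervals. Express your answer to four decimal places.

Δs = (2.5 − 1.5)/4 = 0.25.
Midpoints: 1.625, 1.875, 2.125, 2.375.
r(1.625) ≈ 1.2748, r(1.875) ≈ 1.3693, r(2.125) ≈ 1.4577, r(2.375) ≈ 1.5411.
Sum = Δs · [r(1.625) + r(1.875) + r(2.125) + r(2.375)].
Sum ≈ 1.4107.

1.4107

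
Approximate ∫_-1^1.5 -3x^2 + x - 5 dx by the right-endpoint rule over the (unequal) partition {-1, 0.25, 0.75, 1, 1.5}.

-16.015625

Subinterval widths: 1.25, 0.5, 0.25, 0.5.
Right endpoints: 0.25, 0.75, 1, 1.5.
f(0.25) = -4.9375, f(0.75) = -5.9375, f(1) = -7, f(1.5) = -10.25.
Sum = Σ Δx_i · f(x_i).
Sum = -16.015625.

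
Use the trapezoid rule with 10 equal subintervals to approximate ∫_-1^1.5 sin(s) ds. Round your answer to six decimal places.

Δs = (1.5 − (-1))/10 = 0.25.
f(-1) ≈ -0.841471, f(-0.75) ≈ -0.681639, f(-0.5) ≈ -0.479426, f(-0.25) ≈ -0.247404, f(0) ≈ 0.000000, f(0.25) ≈ 0.247404, f(0.5) ≈ 0.479426, f(0.75) ≈ 0.681639, f(1) ≈ 0.841471, f(1.25) ≈ 0.948985, f(1.5) ≈ 0.997495.
T_10 = (Δs/2)·[f(s_0) + 2f(s_1) + ... + 2f(s_{9}) + f(s_10)].
Sum ≈ 0.467117.

0.467117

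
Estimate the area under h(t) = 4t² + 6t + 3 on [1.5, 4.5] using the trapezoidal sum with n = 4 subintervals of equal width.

Δt = (4.5 − 1.5)/4 = 0.75.
h(1.5) = 21, h(2.25) = 36.75, h(3) = 57, h(3.75) = 81.75, h(4.5) = 111.
T_4 = (Δt/2)·[h(t_0) + 2h(t_1) + 2h(t_2) + 2h(t_3) + h(t_4)].
Sum = 181.125.

181.125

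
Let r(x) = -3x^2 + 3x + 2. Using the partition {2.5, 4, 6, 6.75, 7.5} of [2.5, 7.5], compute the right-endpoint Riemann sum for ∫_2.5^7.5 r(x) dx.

-421.015625

Subinterval widths: 1.5, 2, 0.75, 0.75.
Right endpoints: 4, 6, 6.75, 7.5.
r(4) = -34, r(6) = -88, r(6.75) = -114.4375, r(7.5) = -144.25.
Sum = Σ Δx_i · r(x_i).
Sum = -421.015625.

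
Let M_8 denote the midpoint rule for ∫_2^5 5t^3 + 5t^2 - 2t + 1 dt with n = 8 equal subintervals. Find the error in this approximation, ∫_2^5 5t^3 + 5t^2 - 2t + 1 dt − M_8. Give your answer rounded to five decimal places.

2.02148

Exact integral: ∫_2^5 f(t) dt = 938.25.
M_8 ≈ 936.2285156.
Error ≈ 938.25 − 936.2285156 ≈ 2.02148.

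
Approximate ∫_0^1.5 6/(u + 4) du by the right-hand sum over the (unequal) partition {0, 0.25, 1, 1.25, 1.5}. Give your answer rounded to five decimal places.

1.81138

Subinterval widths: 0.25, 0.75, 0.25, 0.25.
Right endpoints: 0.25, 1, 1.25, 1.5.
f(0.25) = 24/17, f(1) = 1.2, f(1.25) = 8/7, f(1.5) = 12/11.
Sum = Σ Δu_i · f(u_i).
Sum ≈ 1.81138.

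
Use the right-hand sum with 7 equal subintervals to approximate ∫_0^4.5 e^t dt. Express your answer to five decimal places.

Δt = (4.5 − 0)/7 = 9/14.
Right endpoints: 9/14, 9/7, 27/14, 18/7, 45/14, 27/7, 4.5.
f(9/14) ≈ 1.90191, f(9/7) ≈ 3.61725, f(27/14) ≈ 6.87968, f(18/7) ≈ 13.08450, f(45/14) ≈ 24.88551, f(27/7) ≈ 47.32993, f(4.5) ≈ 90.01713.
Sum = Δt · [f(9/14) + f(9/7) + f(27/14) + ...].
Sum ≈ 120.67451.

120.67451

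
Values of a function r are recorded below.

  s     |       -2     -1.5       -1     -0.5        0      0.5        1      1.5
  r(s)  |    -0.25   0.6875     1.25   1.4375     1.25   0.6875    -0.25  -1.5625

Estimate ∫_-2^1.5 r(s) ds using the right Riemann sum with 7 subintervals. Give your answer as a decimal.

Δs = 0.5.
Sum = 0.5·[0.6875 + 1.25 + 1.4375 + 1.25 + 0.6875 + (-0.25) + (-1.5625)] = 1.75.

1.75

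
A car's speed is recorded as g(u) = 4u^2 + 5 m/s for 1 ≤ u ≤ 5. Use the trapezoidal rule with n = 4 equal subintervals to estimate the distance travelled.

188

Δu = (5 − 1)/4 = 1.
g(1) = 9, g(2) = 21, g(3) = 41, g(4) = 69, g(5) = 105.
T_4 = (Δu/2)·[g(u_0) + 2g(u_1) + 2g(u_2) + 2g(u_3) + g(u_4)].
Sum = 188.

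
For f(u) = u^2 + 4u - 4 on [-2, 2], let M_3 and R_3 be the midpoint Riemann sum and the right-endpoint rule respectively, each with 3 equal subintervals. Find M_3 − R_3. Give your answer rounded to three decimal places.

M_3 ≈ -11.25926.
R_3 ≈ 1.18519.
M_3 − R_3 ≈ -12.444.

-12.444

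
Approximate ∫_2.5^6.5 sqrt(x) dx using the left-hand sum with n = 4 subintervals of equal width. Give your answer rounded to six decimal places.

7.918496

Δx = (6.5 − 2.5)/4 = 1.
Left endpoints: 2.5, 3.5, 4.5, 5.5.
f(2.5) ≈ 1.581139, f(3.5) ≈ 1.870829, f(4.5) ≈ 2.121320, f(5.5) ≈ 2.345208.
Sum = Δx · [f(2.5) + f(3.5) + f(4.5) + f(5.5)].
Sum ≈ 7.918496.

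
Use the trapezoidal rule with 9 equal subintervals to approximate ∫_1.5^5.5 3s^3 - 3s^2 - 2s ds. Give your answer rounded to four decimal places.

Δs = (5.5 − 1.5)/9 = 4/9.
f(1.5) = 0.375, f(35/18) = 13265/1944, f(43/18) = 36937/1944, f(17/6) = 2771/72, f(59/18) = 129977/1944, f(67/18) = 205489/1944, f(25/6) = 11275/72, f(83/18) = 429857/1944, f(91/18) = 584857/1944, f(5.5) = 397.375.
T_9 = (Δs/2)·[f(s_0) + 2f(s_1) + ... + 2f(s_{8}) + f(s_9)].
Sum ≈ 495.2531.

495.2531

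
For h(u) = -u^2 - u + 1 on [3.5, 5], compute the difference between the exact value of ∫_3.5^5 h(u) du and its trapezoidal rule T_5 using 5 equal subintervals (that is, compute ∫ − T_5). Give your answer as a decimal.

Exact integral: ∫_3.5^5 h(u) du = -32.25.
T_5 = -32.2725.
Error = -32.25 − (-32.2725) = 0.0225.

0.0225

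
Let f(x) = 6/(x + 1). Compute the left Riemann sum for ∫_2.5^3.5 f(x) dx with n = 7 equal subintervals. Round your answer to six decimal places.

1.535426

Δx = (3.5 − 2.5)/7 = 1/7.
Left endpoints: 2.5, 37/14, 39/14, 41/14, 43/14, 45/14, 47/14.
f(2.5) = 12/7, f(37/14) = 28/17, f(39/14) = 84/53, f(41/14) = 84/55, f(43/14) = 28/19, f(45/14) = 84/59, f(47/14) = 84/61.
Sum = Δx · [f(2.5) + f(37/14) + f(39/14) + ...].
Sum ≈ 1.535426.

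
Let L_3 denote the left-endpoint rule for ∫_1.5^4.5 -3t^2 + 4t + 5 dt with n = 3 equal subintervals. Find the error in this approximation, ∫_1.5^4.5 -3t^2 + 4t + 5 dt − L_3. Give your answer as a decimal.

-19.5

Exact integral: ∫_1.5^4.5 f(t) dt = -36.75.
L_3 = -17.25.
Error = -36.75 − (-17.25) = -19.5.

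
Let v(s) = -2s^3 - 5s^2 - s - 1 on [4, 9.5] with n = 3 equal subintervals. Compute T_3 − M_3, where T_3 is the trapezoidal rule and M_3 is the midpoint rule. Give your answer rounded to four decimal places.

T_3 ≈ -5449.634259.
M_3 ≈ -5239.354745.
T_3 − M_3 ≈ -210.2795.

-210.2795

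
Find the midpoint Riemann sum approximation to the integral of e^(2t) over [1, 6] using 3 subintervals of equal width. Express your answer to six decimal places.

53126.939644

Δt = (6 − 1)/3 = 5/3.
Midpoints: 11/6, 3.5, 31/6.
f(11/6) ≈ 39.121284, f(3.5) ≈ 1096.633158, f(31/6) ≈ 30740.409344.
Sum = Δt · [f(11/6) + f(3.5) + f(31/6)].
Sum ≈ 53126.939644.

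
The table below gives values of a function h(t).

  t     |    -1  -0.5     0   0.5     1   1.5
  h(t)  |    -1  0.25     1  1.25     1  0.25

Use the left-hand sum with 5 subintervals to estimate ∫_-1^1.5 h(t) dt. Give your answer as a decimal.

1.25

Δt = 0.5.
Sum = 0.5·[(-1) + 0.25 + 1 + 1.25 + 1] = 1.25.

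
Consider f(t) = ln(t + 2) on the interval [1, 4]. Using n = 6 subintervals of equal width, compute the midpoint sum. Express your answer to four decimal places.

Δt = (4 − 1)/6 = 0.5.
Midpoints: 1.25, 1.75, 2.25, 2.75, 3.25, 3.75.
f(1.25) ≈ 1.1787, f(1.75) ≈ 1.3218, f(2.25) ≈ 1.4469, f(2.75) ≈ 1.5581, f(3.25) ≈ 1.6582, f(3.75) ≈ 1.7492.
Sum = Δt · [f(1.25) + f(1.75) + f(2.25) + ...].
Sum ≈ 4.4565.

4.4565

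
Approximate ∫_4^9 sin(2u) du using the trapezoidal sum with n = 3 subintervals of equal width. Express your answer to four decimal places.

0.0646

Δu = (9 − 4)/3 = 5/3.
f(4) ≈ 0.9894, f(17/3) ≈ -0.9435, f(22/3) ≈ 0.8631, f(9) ≈ -0.7510.
T_3 = (Δu/2)·[f(u_0) + 2f(u_1) + 2f(u_2) + f(u_3)].
Sum ≈ 0.0646.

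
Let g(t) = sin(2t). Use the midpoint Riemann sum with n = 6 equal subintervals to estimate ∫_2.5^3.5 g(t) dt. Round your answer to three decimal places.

-0.236

Δt = (3.5 − 2.5)/6 = 1/6.
Midpoints: 31/12, 2.75, 35/12, 37/12, 3.25, 41/12.
g(31/12) ≈ -0.899, g(2.75) ≈ -0.706, g(35/12) ≈ -0.435, g(37/12) ≈ -0.116, g(3.25) ≈ 0.215, g(41/12) ≈ 0.523.
Sum = Δt · [g(31/12) + g(2.75) + g(35/12) + ...].
Sum ≈ -0.236.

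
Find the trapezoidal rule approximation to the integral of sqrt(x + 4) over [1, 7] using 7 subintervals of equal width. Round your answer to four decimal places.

16.8639

Δx = (7 − 1)/7 = 6/7.
f(1) ≈ 2.2361, f(13/7) ≈ 2.4202, f(19/7) ≈ 2.5912, f(25/7) ≈ 2.7516, f(31/7) ≈ 2.9032, f(37/7) ≈ 3.0472, f(43/7) ≈ 3.1848, f(7) ≈ 3.3166.
T_7 = (Δx/2)·[f(x_0) + 2f(x_1) + ... + 2f(x_{6}) + f(x_7)].
Sum ≈ 16.8639.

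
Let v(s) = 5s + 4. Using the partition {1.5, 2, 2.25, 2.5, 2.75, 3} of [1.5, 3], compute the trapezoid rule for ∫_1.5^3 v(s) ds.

22.875

Subinterval widths: 0.5, 0.25, 0.25, 0.25, 0.25.
v(1.5) = 11.5, v(2) = 14, v(2.25) = 15.25, v(2.5) = 16.5, v(2.75) = 17.75, v(3) = 19.
On each subinterval the trapezoid contributes (Δs_i/2)·[v(s_{i-1}) + v(s_i)].
Sum = 22.875.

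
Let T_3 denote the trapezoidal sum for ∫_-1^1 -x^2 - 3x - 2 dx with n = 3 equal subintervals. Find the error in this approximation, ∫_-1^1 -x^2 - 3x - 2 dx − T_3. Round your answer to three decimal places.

Exact integral: ∫_-1^1 f(x) dx ≈ -4.66667.
T_3 ≈ -4.81481.
Error ≈ -4.66667 − (-4.81481) ≈ 0.148.

0.148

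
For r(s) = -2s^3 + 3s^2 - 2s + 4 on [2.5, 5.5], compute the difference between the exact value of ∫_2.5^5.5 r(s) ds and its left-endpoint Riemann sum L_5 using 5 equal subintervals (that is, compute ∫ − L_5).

-66.87

Exact integral: ∫_2.5^5.5 r(s) ds = -299.25.
L_5 = -232.38.
Error = -299.25 − (-232.38) = -66.87.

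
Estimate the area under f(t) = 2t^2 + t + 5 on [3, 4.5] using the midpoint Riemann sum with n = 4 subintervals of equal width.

55.83984375

Δt = (4.5 − 3)/4 = 0.375.
Midpoints: 3.1875, 3.5625, 3.9375, 4.3125.
f(3.1875) = 28.5078125, f(3.5625) = 33.9453125, f(3.9375) = 39.9453125, f(4.3125) = 46.5078125.
Sum = Δt · [f(3.1875) + f(3.5625) + f(3.9375) + f(4.3125)].
Sum = 55.83984375.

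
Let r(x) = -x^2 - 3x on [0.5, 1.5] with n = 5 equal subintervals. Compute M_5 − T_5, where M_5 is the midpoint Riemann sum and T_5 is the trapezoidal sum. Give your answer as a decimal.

M_5 = -4.08.
T_5 = -4.09.
M_5 − T_5 = 0.01.

0.01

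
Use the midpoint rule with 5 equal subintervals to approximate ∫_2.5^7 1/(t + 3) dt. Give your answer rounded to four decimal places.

Δt = (7 − 2.5)/5 = 0.9.
Midpoints: 2.95, 3.85, 4.75, 5.65, 6.55.
f(2.95) = 20/119, f(3.85) = 20/137, f(4.75) = 4/31, f(5.65) = 20/173, f(6.55) = 20/191.
Sum = Δt · [f(2.95) + f(3.85) + f(4.75) + f(5.65) + f(6.55)].
Sum ≈ 0.5971.

0.5971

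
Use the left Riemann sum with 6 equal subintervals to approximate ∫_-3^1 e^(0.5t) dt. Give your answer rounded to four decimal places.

Δt = (1 − (-3))/6 = 2/3.
Left endpoints: -3, -7/3, -5/3, -1, -1/3, 1/3.
f(-3) ≈ 0.2231, f(-7/3) ≈ 0.3114, f(-5/3) ≈ 0.4346, f(-1) ≈ 0.6065, f(-1/3) ≈ 0.8465, f(1/3) ≈ 1.1814.
Sum = Δt · [f(-3) + f(-7/3) + f(-5/3) + ...].
Sum ≈ 2.4023.

2.4023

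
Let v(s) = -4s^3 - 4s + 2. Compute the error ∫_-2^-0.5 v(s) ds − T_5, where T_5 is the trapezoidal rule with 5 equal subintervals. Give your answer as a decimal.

-0.3375

Exact integral: ∫_-2^-0.5 v(s) ds = 26.4375.
T_5 = 26.775.
Error = 26.4375 − 26.775 = -0.3375.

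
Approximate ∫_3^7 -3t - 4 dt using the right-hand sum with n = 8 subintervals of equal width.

Δt = (7 − 3)/8 = 0.5.
Right endpoints: 3.5, 4, 4.5, 5, 5.5, 6, 6.5, 7.
f(3.5) = -14.5, f(4) = -16, f(4.5) = -17.5, f(5) = -19, f(5.5) = -20.5, f(6) = -22, f(6.5) = -23.5, f(7) = -25.
Sum = Δt · [f(3.5) + f(4) + f(4.5) + ...].
Sum = -79.

-79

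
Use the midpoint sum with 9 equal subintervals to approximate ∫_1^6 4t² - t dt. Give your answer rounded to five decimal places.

268.65226

Δt = (6 − 1)/9 = 5/9.
Midpoints: 23/18, 11/6, 43/18, 53/18, 3.5, 73/18, 83/18, 31/6, 103/18.
f(23/18) = 851/162, f(11/6) = 209/18, f(43/18) = 3311/162, f(53/18) = 5141/162, f(3.5) = 45.5, f(73/18) = 10001/162, f(83/18) = 13031/162, f(31/6) = 1829/18, f(103/18) = 20291/162.
Sum = Δt · [f(23/18) + f(11/6) + f(43/18) + ...].
Sum ≈ 268.65226.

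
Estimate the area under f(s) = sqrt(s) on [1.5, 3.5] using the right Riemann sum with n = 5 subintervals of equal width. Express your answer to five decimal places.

Δs = (3.5 − 1.5)/5 = 0.4.
Right endpoints: 1.9, 2.3, 2.7, 3.1, 3.5.
f(1.9) ≈ 1.37840, f(2.3) ≈ 1.51658, f(2.7) ≈ 1.64317, f(3.1) ≈ 1.76068, f(3.5) ≈ 1.87083.
Sum = Δs · [f(1.9) + f(2.3) + f(2.7) + f(3.1) + f(3.5)].
Sum ≈ 3.26786.

3.26786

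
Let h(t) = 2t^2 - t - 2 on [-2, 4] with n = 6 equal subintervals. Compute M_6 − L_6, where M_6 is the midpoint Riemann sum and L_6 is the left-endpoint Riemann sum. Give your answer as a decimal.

6

M_6 = 29.
L_6 = 23.
M_6 − L_6 = 6.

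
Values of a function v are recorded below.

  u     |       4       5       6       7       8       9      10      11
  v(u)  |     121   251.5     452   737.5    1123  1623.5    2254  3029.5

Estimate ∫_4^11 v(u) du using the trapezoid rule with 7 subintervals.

8016.75

Δu = 1.
T_7 = (1/2)·[121 + 2·251.5 + 2·452 + 2·737.5 + 2·1123 + 2·1623.5 + 2·2254 + 3029.5] = 8016.75.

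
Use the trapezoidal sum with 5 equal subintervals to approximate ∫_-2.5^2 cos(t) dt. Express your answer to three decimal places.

1.405

Δt = (2 − (-2.5))/5 = 0.9.
f(-2.5) ≈ -0.801, f(-1.6) ≈ -0.029, f(-0.7) ≈ 0.765, f(0.2) ≈ 0.980, f(1.1) ≈ 0.454, f(2) ≈ -0.416.
T_5 = (Δt/2)·[f(t_0) + 2f(t_1) + ... + 2f(t_{4}) + f(t_5)].
Sum ≈ 1.405.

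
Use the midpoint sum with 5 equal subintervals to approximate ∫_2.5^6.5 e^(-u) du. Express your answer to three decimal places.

0.078

Δu = (6.5 − 2.5)/5 = 0.8.
Midpoints: 2.9, 3.7, 4.5, 5.3, 6.1.
f(2.9) ≈ 0.055, f(3.7) ≈ 0.025, f(4.5) ≈ 0.011, f(5.3) ≈ 0.005, f(6.1) ≈ 0.002.
Sum = Δu · [f(2.9) + f(3.7) + f(4.5) + f(5.3) + f(6.1)].
Sum ≈ 0.078.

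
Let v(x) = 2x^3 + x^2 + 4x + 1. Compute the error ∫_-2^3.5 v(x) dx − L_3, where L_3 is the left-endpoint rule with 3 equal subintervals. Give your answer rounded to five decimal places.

Exact integral: ∫_-2^3.5 v(x) dx ≈ 105.9895833.
L_3 ≈ 1.9351852.
Error ≈ 105.9895833 − 1.9351852 ≈ 104.05440.

104.05440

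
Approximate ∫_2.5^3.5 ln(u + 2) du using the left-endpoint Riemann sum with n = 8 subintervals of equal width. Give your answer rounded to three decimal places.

Δu = (3.5 − 2.5)/8 = 0.125.
Left endpoints: 2.5, 2.625, 2.75, 2.875, 3, 3.125, 3.25, 3.375.
f(2.5) ≈ 1.504, f(2.625) ≈ 1.531, f(2.75) ≈ 1.558, f(2.875) ≈ 1.584, f(3) ≈ 1.609, f(3.125) ≈ 1.634, f(3.25) ≈ 1.658, f(3.375) ≈ 1.682.
Sum = Δu · [f(2.5) + f(2.625) + f(2.75) + ...].
Sum ≈ 1.595.

1.595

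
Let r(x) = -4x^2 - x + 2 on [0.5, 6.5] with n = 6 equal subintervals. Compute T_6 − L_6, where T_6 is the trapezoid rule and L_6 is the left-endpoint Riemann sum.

-87

T_6 = -379.
L_6 = -292.
T_6 − L_6 = -87.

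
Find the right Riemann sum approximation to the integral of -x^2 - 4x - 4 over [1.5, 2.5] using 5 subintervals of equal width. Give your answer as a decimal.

-16.89

Δx = (2.5 − 1.5)/5 = 0.2.
Right endpoints: 1.7, 1.9, 2.1, 2.3, 2.5.
f(1.7) = -13.69, f(1.9) = -15.21, f(2.1) = -16.81, f(2.3) = -18.49, f(2.5) = -20.25.
Sum = Δx · [f(1.7) + f(1.9) + f(2.1) + f(2.3) + f(2.5)].
Sum = -16.89.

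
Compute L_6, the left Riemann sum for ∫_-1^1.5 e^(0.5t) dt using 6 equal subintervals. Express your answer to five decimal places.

2.71718

Δt = (1.5 − (-1))/6 = 5/12.
Left endpoints: -1, -7/12, -1/6, 0.25, 2/3, 13/12.
f(-1) ≈ 0.60653, f(-7/12) ≈ 0.74702, f(-1/6) ≈ 0.92004, f(0.25) ≈ 1.13315, f(2/3) ≈ 1.39561, f(13/12) ≈ 1.71887.
Sum = Δt · [f(-1) + f(-7/12) + f(-1/6) + ...].
Sum ≈ 2.71718.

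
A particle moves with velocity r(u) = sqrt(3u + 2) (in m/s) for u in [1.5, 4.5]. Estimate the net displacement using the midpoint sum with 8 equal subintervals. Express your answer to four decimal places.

Δu = (4.5 − 1.5)/8 = 0.375.
Midpoints: 1.6875, 2.0625, 2.4375, 2.8125, 3.1875, 3.5625, 3.9375, 4.3125.
r(1.6875) ≈ 2.6575, r(2.0625) ≈ 2.8614, r(2.4375) ≈ 3.0516, r(2.8125) ≈ 3.2307, r(3.1875) ≈ 3.4004, r(3.5625) ≈ 3.5620, r(3.9375) ≈ 3.7165, r(4.3125) ≈ 3.8649.
Sum = Δu · [r(1.6875) + r(2.0625) + r(2.4375) + ...].
Sum ≈ 9.8794.

9.8794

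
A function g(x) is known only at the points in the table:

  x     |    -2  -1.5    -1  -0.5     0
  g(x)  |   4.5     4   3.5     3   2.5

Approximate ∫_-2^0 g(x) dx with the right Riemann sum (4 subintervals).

Δx = 0.5.
Sum = 0.5·[4 + 3.5 + 3 + 2.5] = 6.5.

6.5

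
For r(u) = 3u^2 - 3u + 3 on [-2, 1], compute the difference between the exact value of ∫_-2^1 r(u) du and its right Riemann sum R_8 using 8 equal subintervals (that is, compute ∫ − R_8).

Exact integral: ∫_-2^1 r(u) du = 22.5.
R_8 = 19.3359375.
Error = 22.5 − 19.3359375 = 3.1640625.

3.1640625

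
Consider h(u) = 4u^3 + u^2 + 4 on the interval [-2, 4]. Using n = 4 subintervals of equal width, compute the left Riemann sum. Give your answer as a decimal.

Δu = (4 − (-2))/4 = 1.5.
Left endpoints: -2, -0.5, 1, 2.5.
h(-2) = -24, h(-0.5) = 3.75, h(1) = 9, h(2.5) = 72.75.
Sum = Δu · [h(-2) + h(-0.5) + h(1) + h(2.5)].
Sum = 92.25.

92.25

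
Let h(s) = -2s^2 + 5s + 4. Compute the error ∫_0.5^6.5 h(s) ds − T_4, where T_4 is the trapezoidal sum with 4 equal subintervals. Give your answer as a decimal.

Exact integral: ∫_0.5^6.5 h(s) ds = -54.
T_4 = -58.5.
Error = -54 − (-58.5) = 4.5.

4.5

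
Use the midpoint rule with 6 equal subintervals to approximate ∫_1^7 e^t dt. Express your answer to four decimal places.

1049.6303

Δt = (7 − 1)/6 = 1.
Midpoints: 1.5, 2.5, 3.5, 4.5, 5.5, 6.5.
f(1.5) ≈ 4.4817, f(2.5) ≈ 12.1825, f(3.5) ≈ 33.1155, f(4.5) ≈ 90.0171, f(5.5) ≈ 244.6919, f(6.5) ≈ 665.1416.
Sum = Δt · [f(1.5) + f(2.5) + f(3.5) + ...].
Sum ≈ 1049.6303.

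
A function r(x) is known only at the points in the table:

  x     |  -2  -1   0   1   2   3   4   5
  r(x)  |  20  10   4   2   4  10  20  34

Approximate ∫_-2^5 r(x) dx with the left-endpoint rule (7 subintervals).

Δx = 1.
Sum = 1·[20 + 10 + 4 + 2 + 4 + 10 + 20] = 70.

70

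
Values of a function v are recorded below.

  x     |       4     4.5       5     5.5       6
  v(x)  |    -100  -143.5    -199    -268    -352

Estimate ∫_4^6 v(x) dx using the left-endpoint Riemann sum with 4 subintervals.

Δx = 0.5.
Sum = 0.5·[(-100) + (-143.5) + (-199) + (-268)] = -355.25.

-355.25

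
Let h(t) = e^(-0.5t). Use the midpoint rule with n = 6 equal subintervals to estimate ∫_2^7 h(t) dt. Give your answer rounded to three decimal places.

Δt = (7 − 2)/6 = 5/6.
Midpoints: 29/12, 3.25, 49/12, 59/12, 5.75, 79/12.
h(29/12) ≈ 0.299, h(3.25) ≈ 0.197, h(49/12) ≈ 0.130, h(59/12) ≈ 0.086, h(5.75) ≈ 0.056, h(79/12) ≈ 0.037.
Sum = Δt · [h(29/12) + h(3.25) + h(49/12) + ...].
Sum ≈ 0.671.

0.671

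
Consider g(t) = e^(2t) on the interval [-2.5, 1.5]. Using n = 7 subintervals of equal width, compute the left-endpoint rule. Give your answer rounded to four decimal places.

5.3723

Δt = (1.5 − (-2.5))/7 = 4/7.
Left endpoints: -2.5, -27/14, -19/14, -11/14, -3/14, 5/14, 13/14.
g(-2.5) ≈ 0.0067, g(-27/14) ≈ 0.0211, g(-19/14) ≈ 0.0663, g(-11/14) ≈ 0.2077, g(-3/14) ≈ 0.6514, g(5/14) ≈ 2.0427, g(13/14) ≈ 6.4054.
Sum = Δt · [g(-2.5) + g(-27/14) + g(-19/14) + ...].
Sum ≈ 5.3723.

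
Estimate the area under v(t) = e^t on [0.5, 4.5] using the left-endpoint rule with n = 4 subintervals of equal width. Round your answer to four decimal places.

Δt = (4.5 − 0.5)/4 = 1.
Left endpoints: 0.5, 1.5, 2.5, 3.5.
v(0.5) ≈ 1.6487, v(1.5) ≈ 4.4817, v(2.5) ≈ 12.1825, v(3.5) ≈ 33.1155.
Sum = Δt · [v(0.5) + v(1.5) + v(2.5) + v(3.5)].
Sum ≈ 51.4284.

51.4284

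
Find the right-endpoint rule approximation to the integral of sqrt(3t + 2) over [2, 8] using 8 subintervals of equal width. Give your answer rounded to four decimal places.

Δt = (8 − 2)/8 = 0.75.
Right endpoints: 2.75, 3.5, 4.25, 5, 5.75, 6.5, 7.25, 8.
f(2.75) ≈ 3.2016, f(3.5) ≈ 3.5355, f(4.25) ≈ 3.8406, f(5) ≈ 4.1231, f(5.75) ≈ 4.3875, f(6.5) ≈ 4.6368, f(7.25) ≈ 4.8734, f(8) ≈ 5.0990.
Sum = Δt · [f(2.75) + f(3.5) + f(4.25) + ...].
Sum ≈ 25.2731.

25.2731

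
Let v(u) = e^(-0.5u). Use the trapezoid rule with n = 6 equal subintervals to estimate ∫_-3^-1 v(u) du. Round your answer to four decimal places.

Δu = (-1 − (-3))/6 = 1/3.
v(-3) ≈ 4.4817, v(-8/3) ≈ 3.7937, v(-7/3) ≈ 3.2113, v(-2) ≈ 2.7183, v(-5/3) ≈ 2.3010, v(-4/3) ≈ 1.9477, v(-1) ≈ 1.6487.
T_6 = (Δu/2)·[v(u_0) + 2v(u_1) + ... + 2v(u_{5}) + v(u_6)].
Sum ≈ 5.6790.

5.6790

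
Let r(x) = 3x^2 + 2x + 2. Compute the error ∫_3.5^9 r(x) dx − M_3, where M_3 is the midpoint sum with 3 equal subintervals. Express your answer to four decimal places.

4.6215

Exact integral: ∫_3.5^9 r(x) dx = 765.875.
M_3 ≈ 761.253472.
Error ≈ 765.875 − 761.253472 ≈ 4.6215.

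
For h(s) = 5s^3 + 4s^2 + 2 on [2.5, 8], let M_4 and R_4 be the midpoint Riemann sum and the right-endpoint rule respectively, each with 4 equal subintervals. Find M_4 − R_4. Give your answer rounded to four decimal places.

-2080.2192

M_4 ≈ 5672.299316.
R_4 ≈ 7752.518555.
M_4 − R_4 ≈ -2080.2192.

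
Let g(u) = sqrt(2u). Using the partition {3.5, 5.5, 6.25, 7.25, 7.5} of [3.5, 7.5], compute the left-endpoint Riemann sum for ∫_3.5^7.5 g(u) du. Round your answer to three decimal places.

Subinterval widths: 2, 0.75, 1, 0.25.
Left endpoints: 3.5, 5.5, 6.25, 7.25.
g(3.5) ≈ 2.646, g(5.5) ≈ 3.317, g(6.25) ≈ 3.536, g(7.25) ≈ 3.808.
Sum = Σ Δu_i · g(u_i).
Sum ≈ 12.266.

12.266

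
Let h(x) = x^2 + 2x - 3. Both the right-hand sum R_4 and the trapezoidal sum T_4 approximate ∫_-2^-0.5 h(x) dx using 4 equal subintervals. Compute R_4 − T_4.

R_4 = -5.73046875.
T_4 = -5.58984375.
R_4 − T_4 = -0.140625.

-0.140625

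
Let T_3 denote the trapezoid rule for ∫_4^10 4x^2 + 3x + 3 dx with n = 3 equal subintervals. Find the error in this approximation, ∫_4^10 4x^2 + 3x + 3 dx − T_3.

Exact integral: ∫_4^10 f(x) dx = 1392.
T_3 = 1408.
Error = 1392 − 1408 = -16.

-16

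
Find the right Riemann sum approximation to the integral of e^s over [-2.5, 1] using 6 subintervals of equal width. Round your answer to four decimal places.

3.4794

Δs = (1 − (-2.5))/6 = 7/12.
Right endpoints: -23/12, -4/3, -0.75, -1/6, 5/12, 1.
f(-23/12) ≈ 0.1471, f(-4/3) ≈ 0.2636, f(-0.75) ≈ 0.4724, f(-1/6) ≈ 0.8465, f(5/12) ≈ 1.5169, f(1) ≈ 2.7183.
Sum = Δs · [f(-23/12) + f(-4/3) + f(-0.75) + ...].
Sum ≈ 3.4794.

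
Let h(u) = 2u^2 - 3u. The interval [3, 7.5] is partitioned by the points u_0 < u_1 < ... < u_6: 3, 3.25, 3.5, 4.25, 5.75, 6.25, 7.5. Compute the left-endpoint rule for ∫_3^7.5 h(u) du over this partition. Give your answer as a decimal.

149.3125

Subinterval widths: 0.25, 0.25, 0.75, 1.5, 0.5, 1.25.
Left endpoints: 3, 3.25, 3.5, 4.25, 5.75, 6.25.
h(3) = 9, h(3.25) = 11.375, h(3.5) = 14, h(4.25) = 23.375, h(5.75) = 48.875, h(6.25) = 59.375.
Sum = Σ Δu_i · h(u_i).
Sum = 149.3125.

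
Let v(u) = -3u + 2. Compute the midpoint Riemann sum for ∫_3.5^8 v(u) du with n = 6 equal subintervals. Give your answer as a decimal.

Δu = (8 − 3.5)/6 = 0.75.
Midpoints: 3.875, 4.625, 5.375, 6.125, 6.875, 7.625.
v(3.875) = -9.625, v(4.625) = -11.875, v(5.375) = -14.125, v(6.125) = -16.375, v(6.875) = -18.625, v(7.625) = -20.875.
Sum = Δu · [v(3.875) + v(4.625) + v(5.375) + ...].
Sum = -68.625.

-68.625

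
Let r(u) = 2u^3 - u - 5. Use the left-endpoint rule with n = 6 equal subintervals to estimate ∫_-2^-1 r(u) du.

Δu = (-1 − (-2))/6 = 1/6.
Left endpoints: -2, -11/6, -5/3, -1.5, -4/3, -7/6.
r(-2) = -19, r(-11/6) = -1673/108, r(-5/3) = -340/27, r(-1.5) = -10.25, r(-4/3) = -227/27, r(-7/6) = -757/108.
Sum = Δu · [r(-2) + r(-11/6) + r(-5/3) + ...].
Sum = -12.125.

-12.125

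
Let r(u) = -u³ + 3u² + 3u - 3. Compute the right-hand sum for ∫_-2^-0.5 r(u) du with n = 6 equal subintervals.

0.01171875

Δu = (-0.5 − (-2))/6 = 0.25.
Right endpoints: -1.75, -1.5, -1.25, -1, -0.75, -0.5.
r(-1.75) = 6.296875, r(-1.5) = 2.625, r(-1.25) = -0.109375, r(-1) = -2, r(-0.75) = -3.140625, r(-0.5) = -3.625.
Sum = Δu · [r(-1.75) + r(-1.5) + r(-1.25) + ...].
Sum = 0.01171875.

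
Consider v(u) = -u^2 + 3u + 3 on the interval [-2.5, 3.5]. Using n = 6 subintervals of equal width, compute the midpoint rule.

8

Δu = (3.5 − (-2.5))/6 = 1.
Midpoints: -2, -1, 0, 1, 2, 3.
v(-2) = -7, v(-1) = -1, v(0) = 3, v(1) = 5, v(2) = 5, v(3) = 3.
Sum = Δu · [v(-2) + v(-1) + v(0) + ...].
Sum = 8.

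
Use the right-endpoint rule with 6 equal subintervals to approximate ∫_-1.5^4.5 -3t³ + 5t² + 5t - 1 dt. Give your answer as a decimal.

Δt = (4.5 − (-1.5))/6 = 1.
Right endpoints: -0.5, 0.5, 1.5, 2.5, 3.5, 4.5.
f(-0.5) = -1.875, f(0.5) = 2.375, f(1.5) = 7.625, f(2.5) = -4.125, f(3.5) = -50.875, f(4.5) = -150.625.
Sum = Δt · [f(-0.5) + f(0.5) + f(1.5) + ...].
Sum = -197.5.

-197.5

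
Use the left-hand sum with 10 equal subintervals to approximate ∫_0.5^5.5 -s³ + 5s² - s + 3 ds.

52.8125

Δs = (5.5 − 0.5)/10 = 0.5.
Left endpoints: 0.5, 1, 1.5, 2, 2.5, 3, 3.5, 4, 4.5, 5.
f(0.5) = 3.625, f(1) = 6, f(1.5) = 9.375, f(2) = 13, f(2.5) = 16.125, f(3) = 18, f(3.5) = 17.875, f(4) = 15, f(4.5) = 8.625, f(5) = -2.
Sum = Δs · [f(0.5) + f(1) + f(1.5) + ...].
Sum = 52.8125.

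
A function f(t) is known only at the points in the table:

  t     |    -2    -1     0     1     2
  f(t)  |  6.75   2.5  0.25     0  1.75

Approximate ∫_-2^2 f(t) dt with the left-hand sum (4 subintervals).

Δt = 1.
Sum = 1·[6.75 + 2.5 + 0.25 + 0] = 9.5.

9.5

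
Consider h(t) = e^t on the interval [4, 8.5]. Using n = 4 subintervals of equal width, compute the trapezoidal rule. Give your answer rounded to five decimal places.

Δt = (8.5 − 4)/4 = 1.125.
h(4) ≈ 54.59815, h(5.125) ≈ 168.17414, h(6.25) ≈ 518.01282, h(7.375) ≈ 1595.59183, h(8.5) ≈ 4914.76884.
T_4 = (Δt/2)·[h(t_0) + 2h(t_1) + 2h(t_2) + 2h(t_3) + h(t_4)].
Sum ≈ 5362.27008.

5362.27008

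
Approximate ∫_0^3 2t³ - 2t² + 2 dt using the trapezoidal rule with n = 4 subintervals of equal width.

Δt = (3 − 0)/4 = 0.75.
f(0) = 2, f(0.75) = 1.71875, f(1.5) = 4.25, f(2.25) = 14.65625, f(3) = 38.
T_4 = (Δt/2)·[f(t_0) + 2f(t_1) + 2f(t_2) + 2f(t_3) + f(t_4)].
Sum = 30.46875.

30.46875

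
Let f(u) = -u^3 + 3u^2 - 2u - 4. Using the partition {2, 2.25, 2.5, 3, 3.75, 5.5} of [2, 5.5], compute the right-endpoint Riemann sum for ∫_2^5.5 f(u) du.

-182.7734375

Subinterval widths: 0.25, 0.25, 0.5, 0.75, 1.75.
Right endpoints: 2.25, 2.5, 3, 3.75, 5.5.
f(2.25) = -4.703125, f(2.5) = -5.875, f(3) = -10, f(3.75) = -22.046875, f(5.5) = -90.625.
Sum = Σ Δu_i · f(u_i).
Sum = -182.7734375.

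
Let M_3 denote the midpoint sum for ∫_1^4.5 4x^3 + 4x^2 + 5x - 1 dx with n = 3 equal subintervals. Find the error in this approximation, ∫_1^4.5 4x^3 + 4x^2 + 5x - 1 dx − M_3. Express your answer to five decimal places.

14.68866

Exact integral: ∫_1^4.5 f(x) dx ≈ 573.8541667.
M_3 ≈ 559.1655093.
Error ≈ 573.8541667 − 559.1655093 ≈ 14.68866.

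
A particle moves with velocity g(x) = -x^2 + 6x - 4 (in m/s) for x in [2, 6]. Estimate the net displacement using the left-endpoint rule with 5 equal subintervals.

13.44

Δx = (6 − 2)/5 = 0.8.
Left endpoints: 2, 2.8, 3.6, 4.4, 5.2.
g(2) = 4, g(2.8) = 4.96, g(3.6) = 4.64, g(4.4) = 3.04, g(5.2) = 0.16.
Sum = Δx · [g(2) + g(2.8) + g(3.6) + g(4.4) + g(5.2)].
Sum = 13.44.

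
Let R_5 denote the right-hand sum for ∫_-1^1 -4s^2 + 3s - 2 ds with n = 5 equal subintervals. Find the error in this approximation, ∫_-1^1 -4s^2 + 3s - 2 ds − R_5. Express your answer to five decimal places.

-0.98667

Exact integral: ∫_-1^1 f(s) ds ≈ -6.6666667.
R_5 = -5.68.
Error ≈ -6.6666667 − (-5.68) ≈ -0.98667.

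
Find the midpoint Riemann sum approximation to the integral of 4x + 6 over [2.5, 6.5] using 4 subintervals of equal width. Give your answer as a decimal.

Δx = (6.5 − 2.5)/4 = 1.
Midpoints: 3, 4, 5, 6.
f(3) = 18, f(4) = 22, f(5) = 26, f(6) = 30.
Sum = Δx · [f(3) + f(4) + f(5) + f(6)].
Sum = 96.

96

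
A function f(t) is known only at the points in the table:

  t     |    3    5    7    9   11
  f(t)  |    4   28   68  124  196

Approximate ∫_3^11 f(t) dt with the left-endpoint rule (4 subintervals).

Δt = 2.
Sum = 2·[4 + 28 + 68 + 124] = 448.

448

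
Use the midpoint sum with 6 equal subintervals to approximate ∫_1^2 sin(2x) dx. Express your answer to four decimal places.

0.1193

Δx = (2 − 1)/6 = 1/6.
Midpoints: 13/12, 1.25, 17/12, 19/12, 1.75, 23/12.
f(13/12) ≈ 0.8277, f(1.25) ≈ 0.5985, f(17/12) ≈ 0.3034, f(19/12) ≈ -0.0251, f(1.75) ≈ -0.3508, f(23/12) ≈ -0.6379.
Sum = Δx · [f(13/12) + f(1.25) + f(17/12) + ...].
Sum ≈ 0.1193.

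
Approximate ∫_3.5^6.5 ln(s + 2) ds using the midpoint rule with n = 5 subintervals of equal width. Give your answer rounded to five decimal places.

Δs = (6.5 − 3.5)/5 = 0.6.
Midpoints: 3.8, 4.4, 5, 5.6, 6.2.
f(3.8) ≈ 1.75786, f(4.4) ≈ 1.85630, f(5) ≈ 1.94591, f(5.6) ≈ 2.02815, f(6.2) ≈ 2.10413.
Sum = Δs · [f(3.8) + f(4.4) + f(5) + f(5.6) + f(6.2)].
Sum ≈ 5.81541.

5.81541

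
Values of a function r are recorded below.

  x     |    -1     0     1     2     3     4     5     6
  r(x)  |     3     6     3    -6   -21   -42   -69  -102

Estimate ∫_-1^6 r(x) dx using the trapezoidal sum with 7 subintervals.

Δx = 1.
T_7 = (1/2)·[3 + 2·6 + 2·3 + 2·(-6) + 2·(-21) + 2·(-42) + 2·(-69) + (-102)] = -178.5.

-178.5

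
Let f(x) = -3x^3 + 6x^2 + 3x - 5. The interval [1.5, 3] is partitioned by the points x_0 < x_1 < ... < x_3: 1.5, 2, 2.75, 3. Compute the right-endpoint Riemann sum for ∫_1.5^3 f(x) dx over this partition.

-15.57421875

Subinterval widths: 0.5, 0.75, 0.25.
Right endpoints: 2, 2.75, 3.
f(2) = 1, f(2.75) = -13.765625, f(3) = -23.
Sum = Σ Δx_i · f(x_i).
Sum = -15.57421875.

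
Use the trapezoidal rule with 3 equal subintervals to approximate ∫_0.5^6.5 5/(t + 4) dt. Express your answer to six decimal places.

4.302234

Δt = (6.5 − 0.5)/3 = 2.
f(0.5) = 10/9, f(2.5) = 10/13, f(4.5) = 10/17, f(6.5) = 10/21.
T_3 = (Δt/2)·[f(t_0) + 2f(t_1) + 2f(t_2) + f(t_3)].
Sum ≈ 4.302234.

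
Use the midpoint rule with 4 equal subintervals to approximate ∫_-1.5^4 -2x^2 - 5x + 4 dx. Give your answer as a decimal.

Δx = (4 − (-1.5))/4 = 1.375.
Midpoints: -0.8125, 0.5625, 1.9375, 3.3125.
f(-0.8125) = 6.7421875, f(0.5625) = 0.5546875, f(1.9375) = -13.1953125, f(3.3125) = -34.5078125.
Sum = Δx · [f(-0.8125) + f(0.5625) + f(1.9375) + f(3.3125)].
Sum = -55.55859375.

-55.55859375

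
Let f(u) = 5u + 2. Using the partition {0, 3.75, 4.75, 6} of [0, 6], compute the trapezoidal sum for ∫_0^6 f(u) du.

102

Subinterval widths: 3.75, 1, 1.25.
f(0) = 2, f(3.75) = 20.75, f(4.75) = 25.75, f(6) = 32.
On each subinterval the trapezoid contributes (Δu_i/2)·[f(u_{i-1}) + f(u_i)].
Sum = 102.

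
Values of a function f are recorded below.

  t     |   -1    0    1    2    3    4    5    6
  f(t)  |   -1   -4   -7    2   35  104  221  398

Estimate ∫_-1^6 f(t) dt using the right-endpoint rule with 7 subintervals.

Δt = 1.
Sum = 1·[(-4) + (-7) + 2 + 35 + 104 + 221 + 398] = 749.

749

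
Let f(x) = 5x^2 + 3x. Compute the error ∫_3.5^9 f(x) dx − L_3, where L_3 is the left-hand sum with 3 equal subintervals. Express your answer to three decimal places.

314.824

Exact integral: ∫_3.5^9 f(x) dx ≈ 1246.66667.
L_3 ≈ 931.84259.
Error ≈ 1246.66667 − 931.84259 ≈ 314.824.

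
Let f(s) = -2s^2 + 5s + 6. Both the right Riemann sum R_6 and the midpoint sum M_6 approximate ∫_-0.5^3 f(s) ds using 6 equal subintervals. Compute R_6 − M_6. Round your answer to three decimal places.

-0.595

R_6 ≈ 24.39468.
M_6 ≈ 24.99016.
R_6 − M_6 ≈ -0.595.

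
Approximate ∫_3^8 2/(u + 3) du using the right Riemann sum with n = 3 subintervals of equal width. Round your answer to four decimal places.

Δu = (8 − 3)/3 = 5/3.
Right endpoints: 14/3, 19/3, 8.
f(14/3) = 6/23, f(19/3) = 3/14, f(8) = 2/11.
Sum = Δu · [f(14/3) + f(19/3) + f(8)].
Sum ≈ 1.0950.

1.0950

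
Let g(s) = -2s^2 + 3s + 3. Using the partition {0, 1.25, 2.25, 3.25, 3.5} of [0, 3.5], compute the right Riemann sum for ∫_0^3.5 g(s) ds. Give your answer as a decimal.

-6.96875

Subinterval widths: 1.25, 1, 1, 0.25.
Right endpoints: 1.25, 2.25, 3.25, 3.5.
g(1.25) = 3.625, g(2.25) = -0.375, g(3.25) = -8.375, g(3.5) = -11.
Sum = Σ Δs_i · g(s_i).
Sum = -6.96875.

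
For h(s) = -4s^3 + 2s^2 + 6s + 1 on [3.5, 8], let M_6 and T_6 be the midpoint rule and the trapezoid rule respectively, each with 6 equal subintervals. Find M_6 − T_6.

42.3984375

M_6 = -3459.3046875.
T_6 = -3501.703125.
M_6 − T_6 = 42.3984375.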